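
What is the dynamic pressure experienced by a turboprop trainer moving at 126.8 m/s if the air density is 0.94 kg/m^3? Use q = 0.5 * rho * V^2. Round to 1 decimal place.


Step 1: V^2 = 126.8^2 = 16078.24
Step 2: q = 0.5 * 0.94 * 16078.24
Step 3: q = 7556.8 Pa

7556.8


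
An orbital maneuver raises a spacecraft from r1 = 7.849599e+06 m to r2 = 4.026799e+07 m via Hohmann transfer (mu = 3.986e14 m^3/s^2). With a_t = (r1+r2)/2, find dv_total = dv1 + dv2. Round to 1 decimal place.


Step 1: Transfer semi-major axis a_t = (7.849599e+06 + 4.026799e+07) / 2 = 2.405879e+07 m
Step 2: v1 (circular at r1) = sqrt(mu/r1) = 7125.99 m/s
Step 3: v_t1 = sqrt(mu*(2/r1 - 1/a_t)) = 9219.09 m/s
Step 4: dv1 = |9219.09 - 7125.99| = 2093.1 m/s
Step 5: v2 (circular at r2) = 3146.22 m/s, v_t2 = 1797.11 m/s
Step 6: dv2 = |3146.22 - 1797.11| = 1349.1 m/s
Step 7: Total delta-v = 2093.1 + 1349.1 = 3442.2 m/s

3442.2


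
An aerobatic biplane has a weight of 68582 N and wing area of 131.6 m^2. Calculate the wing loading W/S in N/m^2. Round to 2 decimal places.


Step 1: Wing loading = W / S = 68582 / 131.6
Step 2: Wing loading = 521.14 N/m^2

521.14


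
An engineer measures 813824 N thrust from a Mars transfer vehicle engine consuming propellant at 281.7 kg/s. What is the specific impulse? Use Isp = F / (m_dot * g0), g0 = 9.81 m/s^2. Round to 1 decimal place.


Step 1: m_dot * g0 = 281.7 * 9.81 = 2763.48
Step 2: Isp = 813824 / 2763.48 = 294.5 s

294.5


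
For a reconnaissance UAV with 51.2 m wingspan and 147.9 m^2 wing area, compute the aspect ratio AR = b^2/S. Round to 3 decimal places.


Step 1: b^2 = 51.2^2 = 2621.44
Step 2: AR = 2621.44 / 147.9 = 17.724

17.724


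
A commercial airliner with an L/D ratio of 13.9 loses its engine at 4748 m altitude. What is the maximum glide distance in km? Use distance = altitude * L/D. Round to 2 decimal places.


Step 1: Glide distance = altitude * L/D = 4748 * 13.9 = 65997.2 m
Step 2: Convert to km: 65997.2 / 1000 = 66.00 km

66.00


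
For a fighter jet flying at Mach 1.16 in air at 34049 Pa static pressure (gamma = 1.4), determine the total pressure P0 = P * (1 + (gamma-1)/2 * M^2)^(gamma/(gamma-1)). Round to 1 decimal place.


Step 1: (gamma-1)/2 * M^2 = 0.2 * 1.3456 = 0.26912
Step 2: 1 + 0.26912 = 1.26912
Step 3: Exponent gamma/(gamma-1) = 3.5
Step 4: P0 = 34049 * 1.26912^3.5 = 78408.6 Pa

78408.6


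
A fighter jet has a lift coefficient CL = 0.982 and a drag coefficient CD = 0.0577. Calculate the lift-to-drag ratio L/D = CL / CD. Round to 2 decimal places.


Step 1: L/D = CL / CD = 0.982 / 0.0577
Step 2: L/D = 17.02

17.02


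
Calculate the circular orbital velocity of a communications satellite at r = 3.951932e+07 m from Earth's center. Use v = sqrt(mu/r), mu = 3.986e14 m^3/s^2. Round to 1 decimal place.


Step 1: mu / r = 3.986e14 / 3.951932e+07 = 10086205.9367
Step 2: v = sqrt(10086205.9367) = 3175.9 m/s

3175.9


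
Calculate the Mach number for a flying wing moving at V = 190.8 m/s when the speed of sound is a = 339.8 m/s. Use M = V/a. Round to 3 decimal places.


Step 1: M = V / a = 190.8 / 339.8
Step 2: M = 0.562

0.562


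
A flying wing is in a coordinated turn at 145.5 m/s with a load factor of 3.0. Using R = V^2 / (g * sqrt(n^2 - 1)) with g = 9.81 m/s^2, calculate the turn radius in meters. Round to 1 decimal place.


Step 1: V^2 = 145.5^2 = 21170.25
Step 2: n^2 - 1 = 3.0^2 - 1 = 8.0
Step 3: sqrt(8.0) = 2.828427
Step 4: R = 21170.25 / (9.81 * 2.828427) = 763.0 m

763.0


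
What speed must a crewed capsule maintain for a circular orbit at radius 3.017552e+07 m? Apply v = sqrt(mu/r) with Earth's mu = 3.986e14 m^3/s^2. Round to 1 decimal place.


Step 1: mu / r = 3.986e14 / 3.017552e+07 = 13209382.97
Step 2: v = sqrt(13209382.97) = 3634.5 m/s

3634.5


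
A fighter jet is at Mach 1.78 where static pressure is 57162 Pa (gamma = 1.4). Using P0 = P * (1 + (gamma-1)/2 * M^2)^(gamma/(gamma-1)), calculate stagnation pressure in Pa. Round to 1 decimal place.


Step 1: (gamma-1)/2 * M^2 = 0.2 * 3.1684 = 0.63368
Step 2: 1 + 0.63368 = 1.63368
Step 3: Exponent gamma/(gamma-1) = 3.5
Step 4: P0 = 57162 * 1.63368^3.5 = 318560.5 Pa

318560.5


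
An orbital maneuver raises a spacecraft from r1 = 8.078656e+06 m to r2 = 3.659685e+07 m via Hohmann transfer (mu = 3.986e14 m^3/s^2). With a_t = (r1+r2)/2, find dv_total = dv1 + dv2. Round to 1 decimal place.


Step 1: Transfer semi-major axis a_t = (8.078656e+06 + 3.659685e+07) / 2 = 2.233775e+07 m
Step 2: v1 (circular at r1) = sqrt(mu/r1) = 7024.24 m/s
Step 3: v_t1 = sqrt(mu*(2/r1 - 1/a_t)) = 8990.86 m/s
Step 4: dv1 = |8990.86 - 7024.24| = 1966.62 m/s
Step 5: v2 (circular at r2) = 3300.25 m/s, v_t2 = 1984.71 m/s
Step 6: dv2 = |3300.25 - 1984.71| = 1315.54 m/s
Step 7: Total delta-v = 1966.62 + 1315.54 = 3282.2 m/s

3282.2


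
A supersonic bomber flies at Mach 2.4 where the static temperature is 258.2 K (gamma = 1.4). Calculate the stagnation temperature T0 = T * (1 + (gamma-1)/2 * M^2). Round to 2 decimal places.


Step 1: (gamma-1)/2 = 0.2
Step 2: M^2 = 5.76
Step 3: 1 + 0.2 * 5.76 = 2.152
Step 4: T0 = 258.2 * 2.152 = 555.65 K

555.65


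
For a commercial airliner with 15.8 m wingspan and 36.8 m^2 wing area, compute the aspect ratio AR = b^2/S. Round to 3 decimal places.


Step 1: b^2 = 15.8^2 = 249.64
Step 2: AR = 249.64 / 36.8 = 6.784

6.784


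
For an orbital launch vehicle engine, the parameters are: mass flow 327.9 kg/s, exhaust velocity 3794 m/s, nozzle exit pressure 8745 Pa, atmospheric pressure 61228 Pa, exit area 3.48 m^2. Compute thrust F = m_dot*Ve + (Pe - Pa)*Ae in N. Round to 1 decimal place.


Step 1: Momentum thrust = m_dot * Ve = 327.9 * 3794 = 1244052.6 N
Step 2: Pressure thrust = (Pe - Pa) * Ae = (8745 - 61228) * 3.48 = -182640.84 N
Step 3: Total thrust F = 1244052.6 + -182640.84 = 1061411.8 N

1061411.8


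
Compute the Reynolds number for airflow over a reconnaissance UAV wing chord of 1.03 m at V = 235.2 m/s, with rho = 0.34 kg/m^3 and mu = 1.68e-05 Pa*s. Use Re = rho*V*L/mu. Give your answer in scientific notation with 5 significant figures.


Step 1: Numerator = rho * V * L = 0.34 * 235.2 * 1.03 = 82.36704
Step 2: Re = 82.36704 / 1.68e-05
Step 3: Re = 4.9028e+06

4.9028e+06


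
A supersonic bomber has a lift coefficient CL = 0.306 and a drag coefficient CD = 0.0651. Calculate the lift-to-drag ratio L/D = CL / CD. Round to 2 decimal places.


Step 1: L/D = CL / CD = 0.306 / 0.0651
Step 2: L/D = 4.70

4.70


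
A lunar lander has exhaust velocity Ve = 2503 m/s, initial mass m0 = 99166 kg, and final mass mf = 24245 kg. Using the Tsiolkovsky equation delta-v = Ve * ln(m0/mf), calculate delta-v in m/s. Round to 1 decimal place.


Step 1: Mass ratio m0/mf = 99166 / 24245 = 4.090163
Step 2: ln(4.090163) = 1.408585
Step 3: delta-v = 2503 * 1.408585 = 3525.7 m/s

3525.7


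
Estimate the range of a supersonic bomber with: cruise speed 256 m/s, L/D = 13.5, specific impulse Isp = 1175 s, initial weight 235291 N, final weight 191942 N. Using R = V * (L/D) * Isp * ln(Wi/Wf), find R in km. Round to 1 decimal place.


Step 1: Coefficient = V * (L/D) * Isp = 256 * 13.5 * 1175 = 4060800.0 m
Step 2: Wi/Wf = 235291 / 191942 = 1.225844
Step 3: ln(1.225844) = 0.20363
Step 4: R = 4060800.0 * 0.20363 = 826899.9 m = 826.9 km

826.9


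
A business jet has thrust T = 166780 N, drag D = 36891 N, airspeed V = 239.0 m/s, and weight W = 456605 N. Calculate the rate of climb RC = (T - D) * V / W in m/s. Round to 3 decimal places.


Step 1: Excess thrust = T - D = 166780 - 36891 = 129889 N
Step 2: Excess power = 129889 * 239.0 = 31043471.0 W
Step 3: RC = 31043471.0 / 456605 = 67.988 m/s

67.988


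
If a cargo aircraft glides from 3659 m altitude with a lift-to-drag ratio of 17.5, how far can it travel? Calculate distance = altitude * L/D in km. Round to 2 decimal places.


Step 1: Glide distance = altitude * L/D = 3659 * 17.5 = 64032.5 m
Step 2: Convert to km: 64032.5 / 1000 = 64.03 km

64.03


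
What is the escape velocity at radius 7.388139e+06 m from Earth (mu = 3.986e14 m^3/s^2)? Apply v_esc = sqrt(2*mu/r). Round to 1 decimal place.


Step 1: 2*mu/r = 2 * 3.986e14 / 7.388139e+06 = 107902680.2284
Step 2: v_esc = sqrt(107902680.2284) = 10387.6 m/s

10387.6


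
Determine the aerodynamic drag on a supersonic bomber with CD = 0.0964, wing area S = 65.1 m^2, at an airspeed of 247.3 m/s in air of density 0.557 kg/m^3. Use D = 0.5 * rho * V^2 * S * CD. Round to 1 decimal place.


Step 1: Dynamic pressure q = 0.5 * 0.557 * 247.3^2 = 17032.3053 Pa
Step 2: Drag D = q * S * CD = 17032.3053 * 65.1 * 0.0964
Step 3: D = 106888.6 N

106888.6


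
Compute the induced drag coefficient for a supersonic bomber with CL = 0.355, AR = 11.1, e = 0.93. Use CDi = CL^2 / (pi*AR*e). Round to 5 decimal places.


Step 1: CL^2 = 0.355^2 = 0.126025
Step 2: pi * AR * e = 3.14159 * 11.1 * 0.93 = 32.430661
Step 3: CDi = 0.126025 / 32.430661 = 0.00389

0.00389


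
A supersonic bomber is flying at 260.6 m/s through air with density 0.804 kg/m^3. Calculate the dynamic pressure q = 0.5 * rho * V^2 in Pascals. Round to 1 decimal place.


Step 1: V^2 = 260.6^2 = 67912.36
Step 2: q = 0.5 * 0.804 * 67912.36
Step 3: q = 27300.8 Pa

27300.8


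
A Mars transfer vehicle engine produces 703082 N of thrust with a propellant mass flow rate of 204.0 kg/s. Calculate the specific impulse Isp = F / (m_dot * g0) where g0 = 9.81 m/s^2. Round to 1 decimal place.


Step 1: m_dot * g0 = 204.0 * 9.81 = 2001.24
Step 2: Isp = 703082 / 2001.24 = 351.3 s

351.3


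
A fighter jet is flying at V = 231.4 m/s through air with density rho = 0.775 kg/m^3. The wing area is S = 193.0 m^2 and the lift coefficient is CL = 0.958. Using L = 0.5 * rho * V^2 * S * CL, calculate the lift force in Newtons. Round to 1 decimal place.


Step 1: Calculate dynamic pressure q = 0.5 * 0.775 * 231.4^2 = 0.5 * 0.775 * 53545.96 = 20749.0595 Pa
Step 2: Multiply by wing area and lift coefficient: L = 20749.0595 * 193.0 * 0.958
Step 3: L = 4004568.4835 * 0.958 = 3836376.6 N

3836376.6


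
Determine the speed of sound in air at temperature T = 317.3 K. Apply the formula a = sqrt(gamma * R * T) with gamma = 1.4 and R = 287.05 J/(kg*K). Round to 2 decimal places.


Step 1: gamma * R * T = 1.4 * 287.05 * 317.3 = 127513.351
Step 2: a = sqrt(127513.351) = 357.09 m/s

357.09


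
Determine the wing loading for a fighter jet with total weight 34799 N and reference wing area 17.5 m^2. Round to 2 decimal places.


Step 1: Wing loading = W / S = 34799 / 17.5
Step 2: Wing loading = 1988.51 N/m^2

1988.51


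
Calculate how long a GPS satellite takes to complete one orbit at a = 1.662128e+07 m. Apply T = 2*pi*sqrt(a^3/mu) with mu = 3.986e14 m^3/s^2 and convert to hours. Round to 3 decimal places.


Step 1: a^3 / mu = 4.591910e+21 / 3.986e14 = 1.152010e+07
Step 2: sqrt(1.152010e+07) = 3394.1267 s
Step 3: T = 2*pi * 3394.1267 = 21325.93 s
Step 4: T in hours = 21325.93 / 3600 = 5.924 hours

5.924


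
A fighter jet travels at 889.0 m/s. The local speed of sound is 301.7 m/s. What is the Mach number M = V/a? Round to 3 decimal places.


Step 1: M = V / a = 889.0 / 301.7
Step 2: M = 2.947

2.947


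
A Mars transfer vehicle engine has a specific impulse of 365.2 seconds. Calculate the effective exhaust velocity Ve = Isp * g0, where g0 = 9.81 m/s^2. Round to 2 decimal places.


Step 1: Ve = Isp * g0 = 365.2 * 9.81
Step 2: Ve = 3582.61 m/s

3582.61


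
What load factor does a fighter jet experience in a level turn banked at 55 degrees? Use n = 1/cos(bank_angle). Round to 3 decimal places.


Step 1: Convert 55 degrees to radians = 0.959931
Step 2: cos(55 deg) = 0.573576
Step 3: n = 1 / 0.573576 = 1.743

1.743


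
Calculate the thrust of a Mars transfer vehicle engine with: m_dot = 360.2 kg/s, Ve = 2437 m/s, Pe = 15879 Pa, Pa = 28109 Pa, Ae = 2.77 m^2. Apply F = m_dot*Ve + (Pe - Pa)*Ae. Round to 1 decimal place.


Step 1: Momentum thrust = m_dot * Ve = 360.2 * 2437 = 877807.4 N
Step 2: Pressure thrust = (Pe - Pa) * Ae = (15879 - 28109) * 2.77 = -33877.10 N
Step 3: Total thrust F = 877807.4 + -33877.10 = 843930.3 N

843930.3


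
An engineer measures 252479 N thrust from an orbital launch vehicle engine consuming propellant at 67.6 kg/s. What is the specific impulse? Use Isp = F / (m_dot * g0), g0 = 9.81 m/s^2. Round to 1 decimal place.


Step 1: m_dot * g0 = 67.6 * 9.81 = 663.16
Step 2: Isp = 252479 / 663.16 = 380.7 s

380.7


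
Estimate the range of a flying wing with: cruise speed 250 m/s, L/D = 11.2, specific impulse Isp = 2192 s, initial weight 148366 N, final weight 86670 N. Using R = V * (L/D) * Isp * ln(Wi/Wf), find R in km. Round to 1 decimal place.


Step 1: Coefficient = V * (L/D) * Isp = 250 * 11.2 * 2192 = 6137600.0 m
Step 2: Wi/Wf = 148366 / 86670 = 1.71185
Step 3: ln(1.71185) = 0.537574
Step 4: R = 6137600.0 * 0.537574 = 3299416.6 m = 3299.4 km

3299.4


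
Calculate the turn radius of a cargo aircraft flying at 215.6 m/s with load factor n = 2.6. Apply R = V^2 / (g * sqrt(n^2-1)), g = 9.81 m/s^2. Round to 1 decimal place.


Step 1: V^2 = 215.6^2 = 46483.36
Step 2: n^2 - 1 = 2.6^2 - 1 = 5.76
Step 3: sqrt(5.76) = 2.4
Step 4: R = 46483.36 / (9.81 * 2.4) = 1974.3 m

1974.3


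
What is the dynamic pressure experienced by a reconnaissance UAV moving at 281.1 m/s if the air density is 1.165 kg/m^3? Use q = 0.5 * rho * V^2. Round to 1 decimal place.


Step 1: V^2 = 281.1^2 = 79017.21
Step 2: q = 0.5 * 1.165 * 79017.21
Step 3: q = 46027.5 Pa

46027.5


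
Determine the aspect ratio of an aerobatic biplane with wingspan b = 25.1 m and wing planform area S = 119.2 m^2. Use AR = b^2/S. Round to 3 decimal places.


Step 1: b^2 = 25.1^2 = 630.01
Step 2: AR = 630.01 / 119.2 = 5.285

5.285


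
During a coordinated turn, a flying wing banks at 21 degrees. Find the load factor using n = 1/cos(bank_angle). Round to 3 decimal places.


Step 1: Convert 21 degrees to radians = 0.366519
Step 2: cos(21 deg) = 0.93358
Step 3: n = 1 / 0.93358 = 1.071

1.071


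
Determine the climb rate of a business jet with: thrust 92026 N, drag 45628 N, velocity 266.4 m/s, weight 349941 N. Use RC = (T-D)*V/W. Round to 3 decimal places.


Step 1: Excess thrust = T - D = 92026 - 45628 = 46398 N
Step 2: Excess power = 46398 * 266.4 = 12360427.2 W
Step 3: RC = 12360427.2 / 349941 = 35.321 m/s

35.321


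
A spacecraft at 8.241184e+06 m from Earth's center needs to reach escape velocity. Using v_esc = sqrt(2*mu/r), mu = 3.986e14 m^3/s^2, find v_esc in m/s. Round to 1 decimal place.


Step 1: 2*mu/r = 2 * 3.986e14 / 8.241184e+06 = 96733673.2198
Step 2: v_esc = sqrt(96733673.2198) = 9835.3 m/s

9835.3


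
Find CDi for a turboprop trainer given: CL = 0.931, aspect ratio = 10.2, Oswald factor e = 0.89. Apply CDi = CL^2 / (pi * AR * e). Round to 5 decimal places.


Step 1: CL^2 = 0.931^2 = 0.866761
Step 2: pi * AR * e = 3.14159 * 10.2 * 0.89 = 28.519378
Step 3: CDi = 0.866761 / 28.519378 = 0.03039

0.03039


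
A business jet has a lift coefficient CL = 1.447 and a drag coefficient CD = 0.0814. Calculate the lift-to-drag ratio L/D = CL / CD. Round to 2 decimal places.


Step 1: L/D = CL / CD = 1.447 / 0.0814
Step 2: L/D = 17.78

17.78


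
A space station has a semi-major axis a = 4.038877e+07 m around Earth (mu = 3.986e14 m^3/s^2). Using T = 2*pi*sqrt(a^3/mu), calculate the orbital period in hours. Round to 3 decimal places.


Step 1: a^3 / mu = 6.588429e+22 / 3.986e14 = 1.652892e+08
Step 2: sqrt(1.652892e+08) = 12856.4864 s
Step 3: T = 2*pi * 12856.4864 = 80779.69 s
Step 4: T in hours = 80779.69 / 3600 = 22.439 hours

22.439


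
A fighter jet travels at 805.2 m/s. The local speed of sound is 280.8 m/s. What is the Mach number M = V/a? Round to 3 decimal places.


Step 1: M = V / a = 805.2 / 280.8
Step 2: M = 2.868

2.868


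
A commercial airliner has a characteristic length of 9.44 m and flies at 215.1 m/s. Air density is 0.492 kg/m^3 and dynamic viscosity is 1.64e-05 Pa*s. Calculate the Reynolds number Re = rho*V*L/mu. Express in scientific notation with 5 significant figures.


Step 1: Numerator = rho * V * L = 0.492 * 215.1 * 9.44 = 999.027648
Step 2: Re = 999.027648 / 1.64e-05
Step 3: Re = 6.0916e+07

6.0916e+07


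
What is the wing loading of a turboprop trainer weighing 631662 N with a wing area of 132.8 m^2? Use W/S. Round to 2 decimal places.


Step 1: Wing loading = W / S = 631662 / 132.8
Step 2: Wing loading = 4756.49 N/m^2

4756.49


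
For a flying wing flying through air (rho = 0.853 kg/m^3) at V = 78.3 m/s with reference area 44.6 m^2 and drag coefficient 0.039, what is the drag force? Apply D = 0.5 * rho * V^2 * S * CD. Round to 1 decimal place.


Step 1: Dynamic pressure q = 0.5 * 0.853 * 78.3^2 = 2614.8246 Pa
Step 2: Drag D = q * S * CD = 2614.8246 * 44.6 * 0.039
Step 3: D = 4548.2 N

4548.2


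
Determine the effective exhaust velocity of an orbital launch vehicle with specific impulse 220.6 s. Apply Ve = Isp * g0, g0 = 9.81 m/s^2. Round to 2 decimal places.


Step 1: Ve = Isp * g0 = 220.6 * 9.81
Step 2: Ve = 2164.09 m/s

2164.09


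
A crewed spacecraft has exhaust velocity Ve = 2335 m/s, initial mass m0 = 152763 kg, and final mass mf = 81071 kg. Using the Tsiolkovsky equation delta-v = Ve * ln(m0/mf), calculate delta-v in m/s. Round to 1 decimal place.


Step 1: Mass ratio m0/mf = 152763 / 81071 = 1.884311
Step 2: ln(1.884311) = 0.633562
Step 3: delta-v = 2335 * 0.633562 = 1479.4 m/s

1479.4


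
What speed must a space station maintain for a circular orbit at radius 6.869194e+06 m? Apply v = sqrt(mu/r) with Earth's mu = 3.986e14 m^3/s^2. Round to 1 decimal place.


Step 1: mu / r = 3.986e14 / 6.869194e+06 = 58027186.3045
Step 2: v = sqrt(58027186.3045) = 7617.6 m/s

7617.6


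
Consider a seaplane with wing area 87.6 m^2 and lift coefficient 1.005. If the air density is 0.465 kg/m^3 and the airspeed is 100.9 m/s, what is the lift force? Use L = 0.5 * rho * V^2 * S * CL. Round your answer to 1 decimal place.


Step 1: Calculate dynamic pressure q = 0.5 * 0.465 * 100.9^2 = 0.5 * 0.465 * 10180.81 = 2367.0383 Pa
Step 2: Multiply by wing area and lift coefficient: L = 2367.0383 * 87.6 * 1.005
Step 3: L = 207352.5573 * 1.005 = 208389.3 N

208389.3


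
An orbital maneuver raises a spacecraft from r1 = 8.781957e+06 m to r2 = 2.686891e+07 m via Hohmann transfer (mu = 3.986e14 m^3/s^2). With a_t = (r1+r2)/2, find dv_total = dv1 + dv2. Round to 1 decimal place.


Step 1: Transfer semi-major axis a_t = (8.781957e+06 + 2.686891e+07) / 2 = 1.782543e+07 m
Step 2: v1 (circular at r1) = sqrt(mu/r1) = 6737.1 m/s
Step 3: v_t1 = sqrt(mu*(2/r1 - 1/a_t)) = 8271.38 m/s
Step 4: dv1 = |8271.38 - 6737.1| = 1534.28 m/s
Step 5: v2 (circular at r2) = 3851.62 m/s, v_t2 = 2703.46 m/s
Step 6: dv2 = |3851.62 - 2703.46| = 1148.17 m/s
Step 7: Total delta-v = 1534.28 + 1148.17 = 2682.4 m/s

2682.4


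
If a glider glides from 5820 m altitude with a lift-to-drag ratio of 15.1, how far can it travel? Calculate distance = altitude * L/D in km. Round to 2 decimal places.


Step 1: Glide distance = altitude * L/D = 5820 * 15.1 = 87882.0 m
Step 2: Convert to km: 87882.0 / 1000 = 87.88 km

87.88


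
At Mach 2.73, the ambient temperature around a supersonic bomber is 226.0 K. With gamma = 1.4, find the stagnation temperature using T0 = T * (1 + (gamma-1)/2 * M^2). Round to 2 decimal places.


Step 1: (gamma-1)/2 = 0.2
Step 2: M^2 = 7.4529
Step 3: 1 + 0.2 * 7.4529 = 2.49058
Step 4: T0 = 226.0 * 2.49058 = 562.87 K

562.87


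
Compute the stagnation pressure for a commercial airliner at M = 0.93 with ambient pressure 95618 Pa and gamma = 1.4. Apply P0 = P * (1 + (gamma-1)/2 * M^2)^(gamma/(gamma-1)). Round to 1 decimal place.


Step 1: (gamma-1)/2 * M^2 = 0.2 * 0.8649 = 0.17298
Step 2: 1 + 0.17298 = 1.17298
Step 3: Exponent gamma/(gamma-1) = 3.5
Step 4: P0 = 95618 * 1.17298^3.5 = 167130.9 Pa

167130.9


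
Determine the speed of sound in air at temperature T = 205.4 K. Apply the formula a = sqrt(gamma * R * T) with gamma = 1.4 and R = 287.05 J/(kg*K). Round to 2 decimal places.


Step 1: gamma * R * T = 1.4 * 287.05 * 205.4 = 82544.098
Step 2: a = sqrt(82544.098) = 287.30 m/s

287.30


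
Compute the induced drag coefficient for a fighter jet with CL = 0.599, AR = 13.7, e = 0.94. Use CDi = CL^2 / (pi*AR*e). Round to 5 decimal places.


Step 1: CL^2 = 0.599^2 = 0.358801
Step 2: pi * AR * e = 3.14159 * 13.7 * 0.94 = 40.45743
Step 3: CDi = 0.358801 / 40.45743 = 0.00887

0.00887


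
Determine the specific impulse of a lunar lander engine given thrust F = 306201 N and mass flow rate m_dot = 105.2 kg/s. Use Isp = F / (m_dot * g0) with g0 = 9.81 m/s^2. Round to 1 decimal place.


Step 1: m_dot * g0 = 105.2 * 9.81 = 1032.01
Step 2: Isp = 306201 / 1032.01 = 296.7 s

296.7


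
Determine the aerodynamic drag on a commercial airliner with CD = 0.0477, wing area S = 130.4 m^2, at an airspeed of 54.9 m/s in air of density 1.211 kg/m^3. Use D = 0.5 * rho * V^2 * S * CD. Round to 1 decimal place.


Step 1: Dynamic pressure q = 0.5 * 1.211 * 54.9^2 = 1824.9831 Pa
Step 2: Drag D = q * S * CD = 1824.9831 * 130.4 * 0.0477
Step 3: D = 11351.5 N

11351.5


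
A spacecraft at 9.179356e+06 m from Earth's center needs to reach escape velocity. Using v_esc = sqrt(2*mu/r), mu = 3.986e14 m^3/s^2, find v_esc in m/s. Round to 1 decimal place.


Step 1: 2*mu/r = 2 * 3.986e14 / 9.179356e+06 = 86847051.1439
Step 2: v_esc = sqrt(86847051.1439) = 9319.2 m/s

9319.2


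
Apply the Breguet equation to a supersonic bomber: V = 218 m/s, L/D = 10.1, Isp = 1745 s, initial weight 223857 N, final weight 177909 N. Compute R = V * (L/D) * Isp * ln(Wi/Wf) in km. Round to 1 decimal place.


Step 1: Coefficient = V * (L/D) * Isp = 218 * 10.1 * 1745 = 3842141.0 m
Step 2: Wi/Wf = 223857 / 177909 = 1.258267
Step 3: ln(1.258267) = 0.229735
Step 4: R = 3842141.0 * 0.229735 = 882675.3 m = 882.7 km

882.7


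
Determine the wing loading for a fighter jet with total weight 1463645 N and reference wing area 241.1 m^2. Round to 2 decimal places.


Step 1: Wing loading = W / S = 1463645 / 241.1
Step 2: Wing loading = 6070.70 N/m^2

6070.70


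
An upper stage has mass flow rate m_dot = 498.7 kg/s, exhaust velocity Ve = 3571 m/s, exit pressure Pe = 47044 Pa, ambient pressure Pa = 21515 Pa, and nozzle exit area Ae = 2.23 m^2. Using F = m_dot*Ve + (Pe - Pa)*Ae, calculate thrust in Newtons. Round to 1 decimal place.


Step 1: Momentum thrust = m_dot * Ve = 498.7 * 3571 = 1780857.7 N
Step 2: Pressure thrust = (Pe - Pa) * Ae = (47044 - 21515) * 2.23 = 56929.67 N
Step 3: Total thrust F = 1780857.7 + 56929.67 = 1837787.4 N

1837787.4


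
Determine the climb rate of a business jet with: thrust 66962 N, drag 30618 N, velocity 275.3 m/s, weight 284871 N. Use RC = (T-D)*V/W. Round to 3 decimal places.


Step 1: Excess thrust = T - D = 66962 - 30618 = 36344 N
Step 2: Excess power = 36344 * 275.3 = 10005503.2 W
Step 3: RC = 10005503.2 / 284871 = 35.123 m/s

35.123


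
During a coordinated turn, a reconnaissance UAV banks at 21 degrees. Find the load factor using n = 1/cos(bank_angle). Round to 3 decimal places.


Step 1: Convert 21 degrees to radians = 0.366519
Step 2: cos(21 deg) = 0.93358
Step 3: n = 1 / 0.93358 = 1.071

1.071


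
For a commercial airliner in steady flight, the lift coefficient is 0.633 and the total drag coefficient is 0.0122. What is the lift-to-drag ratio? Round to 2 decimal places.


Step 1: L/D = CL / CD = 0.633 / 0.0122
Step 2: L/D = 51.89

51.89


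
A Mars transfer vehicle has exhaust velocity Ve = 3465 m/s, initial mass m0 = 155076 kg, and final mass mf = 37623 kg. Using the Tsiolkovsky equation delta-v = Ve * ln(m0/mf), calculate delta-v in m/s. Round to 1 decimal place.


Step 1: Mass ratio m0/mf = 155076 / 37623 = 4.12184
Step 2: ln(4.12184) = 1.4163
Step 3: delta-v = 3465 * 1.4163 = 4907.5 m/s

4907.5


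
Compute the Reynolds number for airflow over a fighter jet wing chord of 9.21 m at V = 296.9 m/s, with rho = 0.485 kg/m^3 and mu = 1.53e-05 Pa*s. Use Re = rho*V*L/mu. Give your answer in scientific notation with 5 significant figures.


Step 1: Numerator = rho * V * L = 0.485 * 296.9 * 9.21 = 1326.207765
Step 2: Re = 1326.207765 / 1.53e-05
Step 3: Re = 8.6680e+07

8.6680e+07


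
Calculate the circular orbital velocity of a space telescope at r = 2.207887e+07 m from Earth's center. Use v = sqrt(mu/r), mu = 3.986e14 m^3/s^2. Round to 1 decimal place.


Step 1: mu / r = 3.986e14 / 2.207887e+07 = 18053460.1635
Step 2: v = sqrt(18053460.1635) = 4248.9 m/s

4248.9


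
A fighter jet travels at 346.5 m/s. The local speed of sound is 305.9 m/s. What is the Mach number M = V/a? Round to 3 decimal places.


Step 1: M = V / a = 346.5 / 305.9
Step 2: M = 1.133

1.133


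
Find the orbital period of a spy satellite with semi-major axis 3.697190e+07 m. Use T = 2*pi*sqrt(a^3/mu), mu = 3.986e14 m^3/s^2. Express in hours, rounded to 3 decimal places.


Step 1: a^3 / mu = 5.053768e+22 / 3.986e14 = 1.267880e+08
Step 2: sqrt(1.267880e+08) = 11260.016 s
Step 3: T = 2*pi * 11260.016 = 70748.77 s
Step 4: T in hours = 70748.77 / 3600 = 19.652 hours

19.652


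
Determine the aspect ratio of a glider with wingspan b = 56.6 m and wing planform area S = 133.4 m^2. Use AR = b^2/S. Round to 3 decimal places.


Step 1: b^2 = 56.6^2 = 3203.56
Step 2: AR = 3203.56 / 133.4 = 24.015

24.015


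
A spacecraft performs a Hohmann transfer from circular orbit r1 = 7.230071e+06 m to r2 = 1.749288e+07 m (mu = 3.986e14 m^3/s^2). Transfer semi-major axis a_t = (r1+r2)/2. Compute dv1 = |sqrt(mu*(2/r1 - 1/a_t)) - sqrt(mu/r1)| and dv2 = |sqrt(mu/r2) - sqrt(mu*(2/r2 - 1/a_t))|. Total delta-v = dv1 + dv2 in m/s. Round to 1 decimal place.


Step 1: Transfer semi-major axis a_t = (7.230071e+06 + 1.749288e+07) / 2 = 1.236148e+07 m
Step 2: v1 (circular at r1) = sqrt(mu/r1) = 7425.02 m/s
Step 3: v_t1 = sqrt(mu*(2/r1 - 1/a_t)) = 8832.69 m/s
Step 4: dv1 = |8832.69 - 7425.02| = 1407.67 m/s
Step 5: v2 (circular at r2) = 4773.51 m/s, v_t2 = 3650.68 m/s
Step 6: dv2 = |4773.51 - 3650.68| = 1122.83 m/s
Step 7: Total delta-v = 1407.67 + 1122.83 = 2530.5 m/s

2530.5


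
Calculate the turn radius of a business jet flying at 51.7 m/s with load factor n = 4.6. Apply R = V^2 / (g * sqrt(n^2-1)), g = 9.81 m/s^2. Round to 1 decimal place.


Step 1: V^2 = 51.7^2 = 2672.89
Step 2: n^2 - 1 = 4.6^2 - 1 = 20.16
Step 3: sqrt(20.16) = 4.489989
Step 4: R = 2672.89 / (9.81 * 4.489989) = 60.7 m

60.7


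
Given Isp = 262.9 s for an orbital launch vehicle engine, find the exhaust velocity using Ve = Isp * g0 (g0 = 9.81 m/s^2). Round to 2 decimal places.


Step 1: Ve = Isp * g0 = 262.9 * 9.81
Step 2: Ve = 2579.05 m/s

2579.05


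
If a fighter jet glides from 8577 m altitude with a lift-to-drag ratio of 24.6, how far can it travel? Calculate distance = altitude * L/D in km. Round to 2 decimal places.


Step 1: Glide distance = altitude * L/D = 8577 * 24.6 = 210994.2 m
Step 2: Convert to km: 210994.2 / 1000 = 210.99 km

210.99


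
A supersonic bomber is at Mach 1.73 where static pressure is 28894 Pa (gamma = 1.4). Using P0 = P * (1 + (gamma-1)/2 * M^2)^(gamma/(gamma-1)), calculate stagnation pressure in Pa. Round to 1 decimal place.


Step 1: (gamma-1)/2 * M^2 = 0.2 * 2.9929 = 0.59858
Step 2: 1 + 0.59858 = 1.59858
Step 3: Exponent gamma/(gamma-1) = 3.5
Step 4: P0 = 28894 * 1.59858^3.5 = 149237.5 Pa

149237.5


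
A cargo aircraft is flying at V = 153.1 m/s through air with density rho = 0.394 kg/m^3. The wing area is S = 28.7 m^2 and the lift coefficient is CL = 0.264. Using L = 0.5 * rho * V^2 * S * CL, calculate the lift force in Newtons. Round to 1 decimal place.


Step 1: Calculate dynamic pressure q = 0.5 * 0.394 * 153.1^2 = 0.5 * 0.394 * 23439.61 = 4617.6032 Pa
Step 2: Multiply by wing area and lift coefficient: L = 4617.6032 * 28.7 * 0.264
Step 3: L = 132525.211 * 0.264 = 34986.7 N

34986.7


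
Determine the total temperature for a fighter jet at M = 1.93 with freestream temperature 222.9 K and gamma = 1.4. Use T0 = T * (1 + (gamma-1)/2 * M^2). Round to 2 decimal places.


Step 1: (gamma-1)/2 = 0.2
Step 2: M^2 = 3.7249
Step 3: 1 + 0.2 * 3.7249 = 1.74498
Step 4: T0 = 222.9 * 1.74498 = 388.96 K

388.96


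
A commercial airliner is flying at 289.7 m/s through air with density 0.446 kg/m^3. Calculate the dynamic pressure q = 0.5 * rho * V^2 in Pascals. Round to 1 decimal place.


Step 1: V^2 = 289.7^2 = 83926.09
Step 2: q = 0.5 * 0.446 * 83926.09
Step 3: q = 18715.5 Pa

18715.5


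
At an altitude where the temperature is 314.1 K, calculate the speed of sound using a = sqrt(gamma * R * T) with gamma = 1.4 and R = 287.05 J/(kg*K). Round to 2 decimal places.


Step 1: gamma * R * T = 1.4 * 287.05 * 314.1 = 126227.367
Step 2: a = sqrt(126227.367) = 355.28 m/s

355.28


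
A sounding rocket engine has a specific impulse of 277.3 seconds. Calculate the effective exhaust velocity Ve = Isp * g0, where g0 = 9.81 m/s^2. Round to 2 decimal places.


Step 1: Ve = Isp * g0 = 277.3 * 9.81
Step 2: Ve = 2720.31 m/s

2720.31


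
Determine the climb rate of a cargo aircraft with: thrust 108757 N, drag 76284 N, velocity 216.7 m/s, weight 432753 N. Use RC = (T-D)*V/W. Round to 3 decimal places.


Step 1: Excess thrust = T - D = 108757 - 76284 = 32473 N
Step 2: Excess power = 32473 * 216.7 = 7036899.1 W
Step 3: RC = 7036899.1 / 432753 = 16.261 m/s

16.261


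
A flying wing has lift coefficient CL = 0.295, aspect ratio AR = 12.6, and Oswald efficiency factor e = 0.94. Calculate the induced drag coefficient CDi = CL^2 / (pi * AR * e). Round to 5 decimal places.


Step 1: CL^2 = 0.295^2 = 0.087025
Step 2: pi * AR * e = 3.14159 * 12.6 * 0.94 = 37.209023
Step 3: CDi = 0.087025 / 37.209023 = 0.00234

0.00234


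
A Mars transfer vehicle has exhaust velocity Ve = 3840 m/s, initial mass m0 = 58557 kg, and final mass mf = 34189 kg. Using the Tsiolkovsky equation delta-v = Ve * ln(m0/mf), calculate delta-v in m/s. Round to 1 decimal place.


Step 1: Mass ratio m0/mf = 58557 / 34189 = 1.712744
Step 2: ln(1.712744) = 0.538097
Step 3: delta-v = 3840 * 0.538097 = 2066.3 m/s

2066.3


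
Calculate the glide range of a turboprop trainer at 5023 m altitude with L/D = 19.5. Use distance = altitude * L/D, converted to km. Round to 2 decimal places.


Step 1: Glide distance = altitude * L/D = 5023 * 19.5 = 97948.5 m
Step 2: Convert to km: 97948.5 / 1000 = 97.95 km

97.95


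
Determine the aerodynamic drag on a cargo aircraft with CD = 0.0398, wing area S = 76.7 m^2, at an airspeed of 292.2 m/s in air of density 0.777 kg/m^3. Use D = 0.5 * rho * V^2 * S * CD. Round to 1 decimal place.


Step 1: Dynamic pressure q = 0.5 * 0.777 * 292.2^2 = 33170.4563 Pa
Step 2: Drag D = q * S * CD = 33170.4563 * 76.7 * 0.0398
Step 3: D = 101258.1 N

101258.1


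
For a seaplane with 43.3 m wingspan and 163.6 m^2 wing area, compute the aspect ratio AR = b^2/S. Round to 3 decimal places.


Step 1: b^2 = 43.3^2 = 1874.89
Step 2: AR = 1874.89 / 163.6 = 11.460

11.460


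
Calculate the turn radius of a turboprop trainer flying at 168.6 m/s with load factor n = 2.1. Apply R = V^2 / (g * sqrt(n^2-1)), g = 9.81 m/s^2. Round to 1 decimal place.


Step 1: V^2 = 168.6^2 = 28425.96
Step 2: n^2 - 1 = 2.1^2 - 1 = 3.41
Step 3: sqrt(3.41) = 1.846619
Step 4: R = 28425.96 / (9.81 * 1.846619) = 1569.2 m

1569.2


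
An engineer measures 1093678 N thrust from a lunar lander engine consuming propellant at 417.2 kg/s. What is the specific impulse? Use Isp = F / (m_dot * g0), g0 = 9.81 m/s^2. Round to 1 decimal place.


Step 1: m_dot * g0 = 417.2 * 9.81 = 4092.73
Step 2: Isp = 1093678 / 4092.73 = 267.2 s

267.2


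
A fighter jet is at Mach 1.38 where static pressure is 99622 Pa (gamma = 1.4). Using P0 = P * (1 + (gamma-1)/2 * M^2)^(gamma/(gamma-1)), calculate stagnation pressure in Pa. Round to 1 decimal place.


Step 1: (gamma-1)/2 * M^2 = 0.2 * 1.9044 = 0.38088
Step 2: 1 + 0.38088 = 1.38088
Step 3: Exponent gamma/(gamma-1) = 3.5
Step 4: P0 = 99622 * 1.38088^3.5 = 308248.6 Pa

308248.6


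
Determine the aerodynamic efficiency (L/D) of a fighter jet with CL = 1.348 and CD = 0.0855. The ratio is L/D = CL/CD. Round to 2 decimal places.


Step 1: L/D = CL / CD = 1.348 / 0.0855
Step 2: L/D = 15.77

15.77


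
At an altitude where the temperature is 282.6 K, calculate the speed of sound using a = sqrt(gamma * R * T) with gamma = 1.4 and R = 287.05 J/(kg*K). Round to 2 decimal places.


Step 1: gamma * R * T = 1.4 * 287.05 * 282.6 = 113568.462
Step 2: a = sqrt(113568.462) = 337.00 m/s

337.00


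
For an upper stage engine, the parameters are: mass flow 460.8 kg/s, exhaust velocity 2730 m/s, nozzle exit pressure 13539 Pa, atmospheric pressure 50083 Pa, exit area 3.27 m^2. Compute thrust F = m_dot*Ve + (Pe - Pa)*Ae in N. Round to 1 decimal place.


Step 1: Momentum thrust = m_dot * Ve = 460.8 * 2730 = 1257984.0 N
Step 2: Pressure thrust = (Pe - Pa) * Ae = (13539 - 50083) * 3.27 = -119498.88 N
Step 3: Total thrust F = 1257984.0 + -119498.88 = 1138485.1 N

1138485.1


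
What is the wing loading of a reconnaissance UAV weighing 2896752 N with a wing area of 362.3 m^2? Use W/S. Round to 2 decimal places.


Step 1: Wing loading = W / S = 2896752 / 362.3
Step 2: Wing loading = 7995.45 N/m^2

7995.45


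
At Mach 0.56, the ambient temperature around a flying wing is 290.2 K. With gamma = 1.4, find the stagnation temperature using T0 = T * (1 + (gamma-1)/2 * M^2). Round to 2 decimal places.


Step 1: (gamma-1)/2 = 0.2
Step 2: M^2 = 0.3136
Step 3: 1 + 0.2 * 0.3136 = 1.06272
Step 4: T0 = 290.2 * 1.06272 = 308.40 K

308.40


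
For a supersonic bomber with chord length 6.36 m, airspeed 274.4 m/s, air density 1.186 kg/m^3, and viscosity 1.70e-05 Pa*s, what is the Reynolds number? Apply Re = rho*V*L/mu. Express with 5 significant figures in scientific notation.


Step 1: Numerator = rho * V * L = 1.186 * 274.4 * 6.36 = 2069.788224
Step 2: Re = 2069.788224 / 1.70e-05
Step 3: Re = 1.2175e+08

1.2175e+08


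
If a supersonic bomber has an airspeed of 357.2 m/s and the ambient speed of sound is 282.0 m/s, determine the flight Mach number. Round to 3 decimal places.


Step 1: M = V / a = 357.2 / 282.0
Step 2: M = 1.267

1.267


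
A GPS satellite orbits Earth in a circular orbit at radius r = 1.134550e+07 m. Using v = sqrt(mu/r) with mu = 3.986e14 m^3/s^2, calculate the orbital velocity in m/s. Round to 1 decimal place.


Step 1: mu / r = 3.986e14 / 1.134550e+07 = 35132872.0638
Step 2: v = sqrt(35132872.0638) = 5927.3 m/s

5927.3


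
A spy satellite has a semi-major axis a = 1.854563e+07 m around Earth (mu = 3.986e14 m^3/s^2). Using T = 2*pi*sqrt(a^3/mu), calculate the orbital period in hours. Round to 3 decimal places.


Step 1: a^3 / mu = 6.378591e+21 / 3.986e14 = 1.600249e+07
Step 2: sqrt(1.600249e+07) = 4000.3108 s
Step 3: T = 2*pi * 4000.3108 = 25134.69 s
Step 4: T in hours = 25134.69 / 3600 = 6.982 hours

6.982


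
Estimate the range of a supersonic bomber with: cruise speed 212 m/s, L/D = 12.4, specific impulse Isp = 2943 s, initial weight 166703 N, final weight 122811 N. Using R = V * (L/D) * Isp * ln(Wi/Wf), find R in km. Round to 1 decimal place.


Step 1: Coefficient = V * (L/D) * Isp = 212 * 12.4 * 2943 = 7736558.4 m
Step 2: Wi/Wf = 166703 / 122811 = 1.357395
Step 3: ln(1.357395) = 0.305567
Step 4: R = 7736558.4 * 0.305567 = 2364038.5 m = 2364.0 km

2364.0


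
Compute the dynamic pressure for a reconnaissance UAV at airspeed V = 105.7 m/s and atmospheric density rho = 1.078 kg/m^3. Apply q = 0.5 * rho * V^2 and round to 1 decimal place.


Step 1: V^2 = 105.7^2 = 11172.49
Step 2: q = 0.5 * 1.078 * 11172.49
Step 3: q = 6022.0 Pa

6022.0


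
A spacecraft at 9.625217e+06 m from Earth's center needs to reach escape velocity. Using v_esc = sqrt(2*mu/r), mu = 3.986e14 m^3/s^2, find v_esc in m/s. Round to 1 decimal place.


Step 1: 2*mu/r = 2 * 3.986e14 / 9.625217e+06 = 82824106.7188
Step 2: v_esc = sqrt(82824106.7188) = 9100.8 m/s

9100.8


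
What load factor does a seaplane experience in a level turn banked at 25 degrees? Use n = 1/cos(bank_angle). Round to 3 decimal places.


Step 1: Convert 25 degrees to radians = 0.436332
Step 2: cos(25 deg) = 0.906308
Step 3: n = 1 / 0.906308 = 1.103

1.103


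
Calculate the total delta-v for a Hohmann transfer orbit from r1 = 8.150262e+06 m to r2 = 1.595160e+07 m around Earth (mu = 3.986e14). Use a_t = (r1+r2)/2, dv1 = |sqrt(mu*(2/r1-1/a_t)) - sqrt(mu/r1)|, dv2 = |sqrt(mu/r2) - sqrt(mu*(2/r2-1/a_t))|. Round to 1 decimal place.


Step 1: Transfer semi-major axis a_t = (8.150262e+06 + 1.595160e+07) / 2 = 1.205093e+07 m
Step 2: v1 (circular at r1) = sqrt(mu/r1) = 6993.31 m/s
Step 3: v_t1 = sqrt(mu*(2/r1 - 1/a_t)) = 8045.9 m/s
Step 4: dv1 = |8045.9 - 6993.31| = 1052.59 m/s
Step 5: v2 (circular at r2) = 4998.81 m/s, v_t2 = 4110.95 m/s
Step 6: dv2 = |4998.81 - 4110.95| = 887.86 m/s
Step 7: Total delta-v = 1052.59 + 887.86 = 1940.5 m/s

1940.5


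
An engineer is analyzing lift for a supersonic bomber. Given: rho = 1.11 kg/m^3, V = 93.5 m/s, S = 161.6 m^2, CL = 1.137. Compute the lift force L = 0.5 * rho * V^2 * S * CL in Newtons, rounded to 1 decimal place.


Step 1: Calculate dynamic pressure q = 0.5 * 1.11 * 93.5^2 = 0.5 * 1.11 * 8742.25 = 4851.9488 Pa
Step 2: Multiply by wing area and lift coefficient: L = 4851.9488 * 161.6 * 1.137
Step 3: L = 784074.918 * 1.137 = 891493.2 N

891493.2


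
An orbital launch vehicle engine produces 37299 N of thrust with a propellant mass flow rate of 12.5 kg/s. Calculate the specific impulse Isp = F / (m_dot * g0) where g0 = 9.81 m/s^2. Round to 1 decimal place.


Step 1: m_dot * g0 = 12.5 * 9.81 = 122.62
Step 2: Isp = 37299 / 122.62 = 304.2 s

304.2


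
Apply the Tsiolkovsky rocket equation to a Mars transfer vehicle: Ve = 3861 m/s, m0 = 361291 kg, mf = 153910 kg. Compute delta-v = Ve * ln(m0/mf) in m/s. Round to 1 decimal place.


Step 1: Mass ratio m0/mf = 361291 / 153910 = 2.347417
Step 2: ln(2.347417) = 0.853316
Step 3: delta-v = 3861 * 0.853316 = 3294.7 m/s

3294.7


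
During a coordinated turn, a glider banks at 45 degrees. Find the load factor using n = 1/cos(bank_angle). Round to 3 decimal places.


Step 1: Convert 45 degrees to radians = 0.785398
Step 2: cos(45 deg) = 0.707107
Step 3: n = 1 / 0.707107 = 1.414

1.414


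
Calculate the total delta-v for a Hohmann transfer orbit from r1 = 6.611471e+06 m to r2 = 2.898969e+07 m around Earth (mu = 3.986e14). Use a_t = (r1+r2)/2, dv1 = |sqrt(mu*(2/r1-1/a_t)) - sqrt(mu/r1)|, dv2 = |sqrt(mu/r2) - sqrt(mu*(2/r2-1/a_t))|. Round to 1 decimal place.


Step 1: Transfer semi-major axis a_t = (6.611471e+06 + 2.898969e+07) / 2 = 1.780058e+07 m
Step 2: v1 (circular at r1) = sqrt(mu/r1) = 7764.61 m/s
Step 3: v_t1 = sqrt(mu*(2/r1 - 1/a_t)) = 9908.87 m/s
Step 4: dv1 = |9908.87 - 7764.61| = 2144.26 m/s
Step 5: v2 (circular at r2) = 3708.06 m/s, v_t2 = 2259.85 m/s
Step 6: dv2 = |3708.06 - 2259.85| = 1448.22 m/s
Step 7: Total delta-v = 2144.26 + 1448.22 = 3592.5 m/s

3592.5


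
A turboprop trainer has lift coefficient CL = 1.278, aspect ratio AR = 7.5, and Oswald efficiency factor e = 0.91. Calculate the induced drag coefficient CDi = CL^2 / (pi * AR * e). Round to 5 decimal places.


Step 1: CL^2 = 1.278^2 = 1.633284
Step 2: pi * AR * e = 3.14159 * 7.5 * 0.91 = 21.44137
Step 3: CDi = 1.633284 / 21.44137 = 0.07617

0.07617


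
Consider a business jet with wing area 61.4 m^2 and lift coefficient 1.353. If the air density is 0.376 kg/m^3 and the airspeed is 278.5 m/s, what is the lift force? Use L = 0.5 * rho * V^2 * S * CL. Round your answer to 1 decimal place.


Step 1: Calculate dynamic pressure q = 0.5 * 0.376 * 278.5^2 = 0.5 * 0.376 * 77562.25 = 14581.703 Pa
Step 2: Multiply by wing area and lift coefficient: L = 14581.703 * 61.4 * 1.353
Step 3: L = 895316.5642 * 1.353 = 1211363.3 N

1211363.3
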